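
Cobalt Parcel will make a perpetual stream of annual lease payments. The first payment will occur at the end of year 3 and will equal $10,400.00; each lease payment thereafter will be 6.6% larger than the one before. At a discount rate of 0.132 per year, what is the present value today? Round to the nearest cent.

$122969.26

Value at end of year 2: C₁ / (r − g) = $10,400.00 / (0.132 − 0.066) = $157,575.7576
Discount to today: PV = $157,575.7576 / (1 + 0.132)^2 = $157,575.7576 / 1.281424 = $122,969.26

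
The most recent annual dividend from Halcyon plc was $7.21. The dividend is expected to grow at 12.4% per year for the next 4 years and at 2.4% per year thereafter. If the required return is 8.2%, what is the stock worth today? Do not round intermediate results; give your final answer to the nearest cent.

D_1 = 8.10404
D_2 = 9.10894
D_3 = 10.23845
D_4 = 11.50802
Terminal value at year 4: TV = D_4×(1+g_2)/(r−g_2) = 11.78421/0.058 = 203.17603
P_0 = D_1/(1+r)^1 + D_2/(1+r)^2 + D_3/(1+r)^3 + D_4/(1+r)^4 + TV/(1+r)^4
    = 7.48987 + 7.78060 + 8.08262 + 8.39637 + 148.23933 = 179.98879

$179.99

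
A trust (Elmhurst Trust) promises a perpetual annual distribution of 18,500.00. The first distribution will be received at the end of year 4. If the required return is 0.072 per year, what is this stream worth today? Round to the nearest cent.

Value at end of year 3: C / r = 18,500.00 / 0.072 = 256,944.4444
Discount to today: PV = 256,944.4444 / (1 + 0.072)^3 = 256,944.4444 / 1.231925 = 208,571.46

208571.46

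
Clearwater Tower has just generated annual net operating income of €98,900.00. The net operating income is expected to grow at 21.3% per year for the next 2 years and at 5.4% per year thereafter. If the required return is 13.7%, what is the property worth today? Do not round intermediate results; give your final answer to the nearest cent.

€1647492.84

D_1 = 119965.70000
D_2 = 145518.39410
Terminal value at year 2: TV = D_2×(1+g_2)/(r−g_2) = 153376.38738/0.083 = 1847908.28170
P_0 = D_1/(1+r)^1 + D_2/(1+r)^2 + TV/(1+r)^2
    = 105510.72999 + 112563.33815 + 1429418.77606 = 1647492.84420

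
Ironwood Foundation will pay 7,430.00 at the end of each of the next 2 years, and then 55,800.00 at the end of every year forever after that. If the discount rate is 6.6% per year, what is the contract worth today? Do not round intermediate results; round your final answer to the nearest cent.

PV of 2-year annuity: 7,430.00 × [1 − (1+0.066)^−2] / 0.066 = 13508.42518
Perpetuity value at year 2: 55,800.00 / 0.066 = 845454.54545
PV of perpetuity: 845454.54545 / (1+0.066)^2 = 744004.99971
Total PV = 13508.42518 + 744004.99971 = 757513.42489

757513.42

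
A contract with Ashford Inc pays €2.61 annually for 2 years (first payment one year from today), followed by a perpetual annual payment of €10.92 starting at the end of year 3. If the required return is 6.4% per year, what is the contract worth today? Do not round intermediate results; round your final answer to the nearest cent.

PV of 2-year annuity: €2.61 × [1 − (1+0.064)^−2] / 0.064 = 4.75847
Perpetuity value at year 2: €10.92 / 0.064 = 170.62500
PV of perpetuity: 170.62500 / (1+0.064)^2 = 150.71602
Total PV = 4.75847 + 150.71602 = 155.47448

€155.47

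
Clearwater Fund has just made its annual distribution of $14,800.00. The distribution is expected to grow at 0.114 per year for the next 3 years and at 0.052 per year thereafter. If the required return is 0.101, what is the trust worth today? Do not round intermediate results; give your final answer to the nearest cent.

D_1 = 16487.20000
D_2 = 18366.74080
D_3 = 20460.54925
Terminal value at year 3: TV = D_3×(1+g_2)/(r−g_2) = 21524.49781/0.049 = 439275.46556
P_0 = D_1/(1+r)^1 + D_2/(1+r)^2 + D_3/(1+r)^3 + TV/(1+r)^3
    = 14974.75023 + 15151.56381 + 15330.46511 + 329135.69984 = 374592.47898

$374592.48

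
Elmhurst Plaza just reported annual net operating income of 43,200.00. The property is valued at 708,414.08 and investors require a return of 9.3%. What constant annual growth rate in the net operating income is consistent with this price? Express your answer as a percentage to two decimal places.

3.02%

P = D₀(1+g)/(r−g) ⇒ P(r−g) = D₀(1+g) ⇒ g(P+D₀) = P·r − D₀
g = (P·r − D₀)/(P + D₀) = (708,414.08×0.093 − 43,200.00) / (708,414.08 + 43,200.00) = 0.030178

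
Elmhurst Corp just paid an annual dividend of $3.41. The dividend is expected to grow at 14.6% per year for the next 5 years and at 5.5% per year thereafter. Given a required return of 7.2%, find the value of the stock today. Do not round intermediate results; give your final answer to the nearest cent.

$316.39

D_1 = 3.90786
D_2 = 4.47841
D_3 = 5.13226
D_4 = 5.88156
D_5 = 6.74027
Terminal value at year 5: TV = D_5×(1+g_2)/(r−g_2) = 7.11099/0.017 = 418.29339
P_0 = D_1/(1+r)^1 + D_2/(1+r)^2 + D_3/(1+r)^3 + D_4/(1+r)^4 + D_5/(1+r)^5 + TV/(1+r)^5
    = 3.64539 + 3.89703 + 4.16604 + 4.45363 + 4.76106 + 295.46570 = 316.38886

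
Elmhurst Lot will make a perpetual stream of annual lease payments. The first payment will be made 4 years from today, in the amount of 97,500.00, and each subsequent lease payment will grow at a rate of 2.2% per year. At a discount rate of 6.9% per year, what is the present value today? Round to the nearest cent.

1698140.59

Value at end of year 3: C₁ / (r − g) = 97,500.00 / (0.069 − 0.022) = 2,074,468.0851
Discount to today: PV = 2,074,468.0851 / (1 + 0.069)^3 = 2,074,468.0851 / 1.221612 = 1,698,140.59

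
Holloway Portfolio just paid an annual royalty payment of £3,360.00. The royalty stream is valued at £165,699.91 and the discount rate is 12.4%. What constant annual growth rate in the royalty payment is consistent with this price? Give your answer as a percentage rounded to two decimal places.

P = D₀(1+g)/(r−g) ⇒ P(r−g) = D₀(1+g) ⇒ g(P+D₀) = P·r − D₀
g = (P·r − D₀)/(P + D₀) = (£165,699.91×0.124 − £3,360.00) / (£165,699.91 + £3,360.00) = 0.101661

10.17%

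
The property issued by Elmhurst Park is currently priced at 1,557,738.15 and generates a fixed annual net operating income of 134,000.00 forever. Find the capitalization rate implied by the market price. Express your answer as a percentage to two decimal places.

8.60%

P = C/r ⇒ r = C/P = 134,000.00/1,557,738.15 = 0.086022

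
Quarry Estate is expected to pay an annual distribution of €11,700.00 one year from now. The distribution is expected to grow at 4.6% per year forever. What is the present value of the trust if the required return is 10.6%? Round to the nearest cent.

€195000.00

Growing perpetuity: P = D₁ / (r − g) = €11,700.0000 / (0.106 − 0.046) = €195,000.00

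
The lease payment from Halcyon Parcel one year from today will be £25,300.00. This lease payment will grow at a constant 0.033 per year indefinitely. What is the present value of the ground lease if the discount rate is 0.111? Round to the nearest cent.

Growing perpetuity: P = D₁ / (r − g) = £25,300.0000 / (0.111 − 0.033) = £324,358.97

£324358.97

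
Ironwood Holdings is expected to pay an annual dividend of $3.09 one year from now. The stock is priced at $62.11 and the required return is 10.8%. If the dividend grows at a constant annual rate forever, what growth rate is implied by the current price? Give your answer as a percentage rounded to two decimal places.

5.82%

P = D₁/(r−g) ⇒ g = r − D₁/P = 0.108 − $3.09/$62.11 = 0.058250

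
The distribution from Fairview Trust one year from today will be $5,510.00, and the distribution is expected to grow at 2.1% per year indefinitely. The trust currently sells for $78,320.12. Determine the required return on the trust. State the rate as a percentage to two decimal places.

9.14%

P = D₁/(r − g) ⇒ r = D₁/P + g = $5,510.0000/$78,320.12 + 0.021 = 0.070352 + 0.021 = 0.091352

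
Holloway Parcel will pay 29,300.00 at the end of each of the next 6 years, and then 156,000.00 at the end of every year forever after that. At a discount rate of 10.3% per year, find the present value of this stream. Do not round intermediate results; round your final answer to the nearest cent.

PV of 6-year annuity: 29,300.00 × [1 − (1+0.103)^−6] / 0.103 = 126495.03628
Perpetuity value at year 6: 156,000.00 / 0.103 = 1514563.10680
PV of perpetuity: 1514563.10680 / (1+0.103)^6 = 841074.17644
Total PV = 126495.03628 + 841074.17644 = 967569.21272

967569.21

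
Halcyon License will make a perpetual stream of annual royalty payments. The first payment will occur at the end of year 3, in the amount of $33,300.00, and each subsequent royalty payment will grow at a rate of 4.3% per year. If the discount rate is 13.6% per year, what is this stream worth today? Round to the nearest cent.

Value at end of year 2: C₁ / (r − g) = $33,300.00 / (0.136 − 0.043) = $358,064.5161
Discount to today: PV = $358,064.5161 / (1 + 0.136)^2 = $358,064.5161 / 1.290496 = $277,462.71

$277462.71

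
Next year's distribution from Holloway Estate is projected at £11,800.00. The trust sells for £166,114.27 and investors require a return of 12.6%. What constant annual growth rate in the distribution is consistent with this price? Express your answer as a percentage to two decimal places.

5.50%

P = D₁/(r−g) ⇒ g = r − D₁/P = 0.126 − £11,800.00/£166,114.27 = 0.054965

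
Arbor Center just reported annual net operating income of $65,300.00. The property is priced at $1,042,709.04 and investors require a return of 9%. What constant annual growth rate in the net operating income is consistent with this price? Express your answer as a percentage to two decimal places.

P = D₀(1+g)/(r−g) ⇒ P(r−g) = D₀(1+g) ⇒ g(P+D₀) = P·r − D₀
g = (P·r − D₀)/(P + D₀) = ($1,042,709.04×0.09 − $65,300.00) / ($1,042,709.04 + $65,300.00) = 0.025761

2.58%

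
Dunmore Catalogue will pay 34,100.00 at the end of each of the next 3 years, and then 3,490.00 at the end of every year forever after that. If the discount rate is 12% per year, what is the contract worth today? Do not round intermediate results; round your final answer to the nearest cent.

PV of 3-year annuity: 34,100.00 × [1 − (1+0.12)^−3] / 0.12 = 81902.44625
Perpetuity value at year 3: 3,490.00 / 0.12 = 29083.33333
PV of perpetuity: 29083.33333 / (1+0.12)^3 = 20700.94221
Total PV = 81902.44625 + 20700.94221 = 102603.38845

102603.39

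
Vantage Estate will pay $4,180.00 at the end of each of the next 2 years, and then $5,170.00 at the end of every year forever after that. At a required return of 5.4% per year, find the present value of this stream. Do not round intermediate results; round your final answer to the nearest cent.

PV of 2-year annuity: $4,180.00 × [1 − (1+0.054)^−2] / 0.054 = 7728.50513
Perpetuity value at year 2: $5,170.00 / 0.054 = 95740.74074
PV of perpetuity: 95740.74074 / (1+0.054)^2 = 86181.80019
Total PV = 7728.50513 + 86181.80019 = 93910.30532

$93910.31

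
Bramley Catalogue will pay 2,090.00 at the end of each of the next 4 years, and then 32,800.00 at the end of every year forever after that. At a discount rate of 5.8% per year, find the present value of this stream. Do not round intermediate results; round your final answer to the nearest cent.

PV of 4-year annuity: 2,090.00 × [1 − (1+0.058)^−4] / 0.058 = 7275.36085
Perpetuity value at year 4: 32,800.00 / 0.058 = 565517.24138
PV of perpetuity: 565517.24138 / (1+0.058)^4 = 451339.32946
Total PV = 7275.36085 + 451339.32946 = 458614.69031

458614.69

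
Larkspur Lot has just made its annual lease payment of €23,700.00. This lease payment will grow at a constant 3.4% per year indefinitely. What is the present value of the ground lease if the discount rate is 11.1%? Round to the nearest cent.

€318257.14

D₁ = D₀ × (1 + g) = €23,700.00 × 1.034 = €24,505.8000
Growing perpetuity: P = D₁ / (r − g) = €24,505.8000 / (0.111 − 0.034) = €318,257.14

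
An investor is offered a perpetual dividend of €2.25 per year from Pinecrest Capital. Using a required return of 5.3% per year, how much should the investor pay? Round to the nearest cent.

Level perpetuity: PV = C / r = €2.25 / 0.053 = €42.45

€42.45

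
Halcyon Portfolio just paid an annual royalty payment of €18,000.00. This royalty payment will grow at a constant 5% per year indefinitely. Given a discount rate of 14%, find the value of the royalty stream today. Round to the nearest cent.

D₁ = D₀ × (1 + g) = €18,000.00 × 1.05 = €18,900.0000
Growing perpetuity: P = D₁ / (r − g) = €18,900.0000 / (0.14 − 0.05) = €210,000.00

€210000.00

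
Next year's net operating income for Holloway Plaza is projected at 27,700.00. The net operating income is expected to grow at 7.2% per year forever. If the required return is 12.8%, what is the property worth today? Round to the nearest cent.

Growing perpetuity: P = D₁ / (r − g) = 27,700.0000 / (0.128 − 0.072) = 494,642.86

494642.86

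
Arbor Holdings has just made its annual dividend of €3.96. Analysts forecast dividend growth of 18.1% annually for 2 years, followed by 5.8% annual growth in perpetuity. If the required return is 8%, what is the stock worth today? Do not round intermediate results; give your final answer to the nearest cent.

D_1 = 4.67676
D_2 = 5.52325
Terminal value at year 2: TV = D_2×(1+g_2)/(r−g_2) = 5.84360/0.022 = 265.61828
P_0 = D_1/(1+r)^1 + D_2/(1+r)^2 + TV/(1+r)^2
    = 4.33033 + 4.73530 + 227.72487 = 236.79050

€236.79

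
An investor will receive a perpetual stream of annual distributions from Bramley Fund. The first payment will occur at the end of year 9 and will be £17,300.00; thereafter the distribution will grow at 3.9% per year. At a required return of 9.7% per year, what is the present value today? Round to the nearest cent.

Value at end of year 8: C₁ / (r − g) = £17,300.00 / (0.097 − 0.039) = £298,275.8621
Discount to today: PV = £298,275.8621 / (1 + 0.097)^8 = £298,275.8621 / 2.097264 = £142,221.45

£142221.45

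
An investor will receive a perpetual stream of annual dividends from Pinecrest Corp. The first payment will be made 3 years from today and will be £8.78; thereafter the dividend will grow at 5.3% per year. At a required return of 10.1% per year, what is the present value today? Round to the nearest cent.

£150.90

Value at end of year 2: C₁ / (r − g) = £8.78 / (0.101 − 0.053) = £182.9167
Discount to today: PV = £182.9167 / (1 + 0.101)^2 = £182.9167 / 1.212201 = £150.90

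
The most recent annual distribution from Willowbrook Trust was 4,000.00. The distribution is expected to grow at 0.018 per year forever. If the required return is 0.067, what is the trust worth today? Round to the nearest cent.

D₁ = D₀ × (1 + g) = 4,000.00 × 1.018 = 4,072.0000
Growing perpetuity: P = D₁ / (r − g) = 4,072.0000 / (0.067 − 0.018) = 83,102.04

83102.04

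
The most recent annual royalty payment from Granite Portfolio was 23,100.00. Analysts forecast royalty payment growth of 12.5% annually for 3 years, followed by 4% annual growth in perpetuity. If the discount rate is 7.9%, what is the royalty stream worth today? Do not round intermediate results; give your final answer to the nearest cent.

D_1 = 25987.50000
D_2 = 29235.93750
D_3 = 32890.42969
Terminal value at year 3: TV = D_3×(1+g_2)/(r−g_2) = 34206.04688/0.039 = 877078.12500
P_0 = D_1/(1+r)^1 + D_2/(1+r)^2 + D_3/(1+r)^3 + TV/(1+r)^3
    = 24084.80074 + 25111.58557 + 26182.14437 + 698190.51642 = 773569.04710

773569.05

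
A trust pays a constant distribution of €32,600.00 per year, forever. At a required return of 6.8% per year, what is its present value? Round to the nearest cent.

Level perpetuity: PV = C / r = €32,600.00 / 0.068 = €479,411.76

€479411.76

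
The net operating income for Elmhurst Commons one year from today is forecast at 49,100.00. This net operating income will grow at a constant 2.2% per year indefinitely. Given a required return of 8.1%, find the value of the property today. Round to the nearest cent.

Growing perpetuity: P = D₁ / (r − g) = 49,100.0000 / (0.081 − 0.022) = 832,203.39

832203.39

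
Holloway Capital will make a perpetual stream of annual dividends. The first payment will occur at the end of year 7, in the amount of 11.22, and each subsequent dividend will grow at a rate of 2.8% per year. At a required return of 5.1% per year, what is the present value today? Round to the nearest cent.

Value at end of year 6: C₁ / (r − g) = 11.22 / (0.051 − 0.028) = 487.8261
Discount to today: PV = 487.8261 / (1 + 0.051)^6 = 487.8261 / 1.347772 = 361.95

361.95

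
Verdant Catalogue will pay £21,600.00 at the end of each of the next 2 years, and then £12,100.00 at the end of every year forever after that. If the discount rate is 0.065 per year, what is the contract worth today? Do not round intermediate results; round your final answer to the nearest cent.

£203449.80

PV of 2-year annuity: £21,600.00 × [1 − (1+0.065)^−2] / 0.065 = 39325.53065
Perpetuity value at year 2: £12,100.00 / 0.065 = 186153.84615
PV of perpetuity: 186153.84615 / (1+0.065)^2 = 164124.26648
Total PV = 39325.53065 + 164124.26648 = 203449.79713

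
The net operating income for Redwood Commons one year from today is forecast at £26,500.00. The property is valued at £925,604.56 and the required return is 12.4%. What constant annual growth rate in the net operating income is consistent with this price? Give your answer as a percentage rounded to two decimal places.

9.54%

P = D₁/(r−g) ⇒ g = r − D₁/P = 0.124 − £26,500.00/£925,604.56 = 0.095370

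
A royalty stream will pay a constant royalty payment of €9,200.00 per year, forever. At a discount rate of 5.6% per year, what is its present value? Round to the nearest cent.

€164285.71

Level perpetuity: PV = C / r = €9,200.00 / 0.056 = €164,285.71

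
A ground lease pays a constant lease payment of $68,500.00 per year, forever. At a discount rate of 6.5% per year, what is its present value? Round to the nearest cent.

Level perpetuity: PV = C / r = $68,500.00 / 0.065 = $1,053,846.15

$1053846.15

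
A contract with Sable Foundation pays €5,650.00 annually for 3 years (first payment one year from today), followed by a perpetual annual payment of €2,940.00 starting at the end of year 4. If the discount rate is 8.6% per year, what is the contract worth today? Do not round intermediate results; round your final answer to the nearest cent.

PV of 3-year annuity: €5,650.00 × [1 − (1+0.086)^−3] / 0.086 = 14404.38858
Perpetuity value at year 3: €2,940.00 / 0.086 = 34186.04651
PV of perpetuity: 34186.04651 / (1+0.086)^3 = 26690.66555
Total PV = 14404.38858 + 26690.66555 = 41095.05413

€41095.05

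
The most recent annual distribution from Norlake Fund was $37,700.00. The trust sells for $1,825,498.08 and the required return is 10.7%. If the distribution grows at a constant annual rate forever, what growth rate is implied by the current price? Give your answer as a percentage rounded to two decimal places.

8.46%

P = D₀(1+g)/(r−g) ⇒ P(r−g) = D₀(1+g) ⇒ g(P+D₀) = P·r − D₀
g = (P·r − D₀)/(P + D₀) = ($1,825,498.08×0.107 − $37,700.00) / ($1,825,498.08 + $37,700.00) = 0.084601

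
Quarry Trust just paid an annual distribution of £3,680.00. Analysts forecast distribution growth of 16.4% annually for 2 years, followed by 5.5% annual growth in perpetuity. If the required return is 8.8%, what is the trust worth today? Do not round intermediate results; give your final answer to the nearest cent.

£142807.86

D_1 = 4283.52000
D_2 = 4986.01728
Terminal value at year 2: TV = D_2×(1+g_2)/(r−g_2) = 5260.24823/0.033 = 159401.46153
P_0 = D_1/(1+r)^1 + D_2/(1+r)^2 + TV/(1+r)^2
    = 3937.05882 + 4212.07396 + 134658.72818 = 142807.86096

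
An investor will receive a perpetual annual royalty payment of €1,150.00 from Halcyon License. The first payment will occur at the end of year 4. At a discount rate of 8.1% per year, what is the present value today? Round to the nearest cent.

Value at end of year 3: C / r = €1,150.00 / 0.081 = €14,197.5309
Discount to today: PV = €14,197.5309 / (1 + 0.081)^3 = €14,197.5309 / 1.263214 = €11,239.21

€11239.21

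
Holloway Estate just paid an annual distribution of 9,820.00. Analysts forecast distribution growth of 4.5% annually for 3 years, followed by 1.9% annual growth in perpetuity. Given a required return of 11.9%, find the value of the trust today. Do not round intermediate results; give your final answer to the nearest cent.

D_1 = 10261.90000
D_2 = 10723.68550
D_3 = 11206.25135
Terminal value at year 3: TV = D_3×(1+g_2)/(r−g_2) = 11419.17012/0.1 = 114191.70123
P_0 = D_1/(1+r)^1 + D_2/(1+r)^2 + D_3/(1+r)^3 + TV/(1+r)^3
    = 9170.59875 + 8564.14271 + 7997.79190 + 81497.49942 = 107230.03278

107230.03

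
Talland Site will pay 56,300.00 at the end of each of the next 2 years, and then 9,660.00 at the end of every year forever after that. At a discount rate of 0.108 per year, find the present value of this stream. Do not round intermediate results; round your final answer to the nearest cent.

169529.16

PV of 2-year annuity: 56,300.00 × [1 − (1+0.108)^−2] / 0.108 = 96671.72777
Perpetuity value at year 2: 9,660.00 / 0.108 = 89444.44444
PV of perpetuity: 89444.44444 / (1+0.108)^2 = 72857.43041
Total PV = 96671.72777 + 72857.43041 = 169529.15818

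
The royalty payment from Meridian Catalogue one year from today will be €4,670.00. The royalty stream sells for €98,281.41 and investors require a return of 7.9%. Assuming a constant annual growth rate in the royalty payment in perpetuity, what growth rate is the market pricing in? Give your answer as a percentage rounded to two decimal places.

P = D₁/(r−g) ⇒ g = r − D₁/P = 0.079 − €4,670.00/€98,281.41 = 0.031483

3.15%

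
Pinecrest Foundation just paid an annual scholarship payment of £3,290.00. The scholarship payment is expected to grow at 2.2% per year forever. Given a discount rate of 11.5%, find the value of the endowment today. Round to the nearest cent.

D₁ = D₀ × (1 + g) = £3,290.00 × 1.022 = £3,362.3800
Growing perpetuity: P = D₁ / (r − g) = £3,362.3800 / (0.115 − 0.022) = £36,154.62

£36154.62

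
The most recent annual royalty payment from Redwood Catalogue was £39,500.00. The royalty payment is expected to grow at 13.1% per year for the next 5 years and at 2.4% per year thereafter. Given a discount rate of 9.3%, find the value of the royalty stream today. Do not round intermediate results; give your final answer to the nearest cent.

£914520.22

D_1 = 44674.50000
D_2 = 50526.85950
D_3 = 57145.87809
D_4 = 64631.98812
D_5 = 73098.77857
Terminal value at year 5: TV = D_5×(1+g_2)/(r−g_2) = 74853.14925/0.069 = 1084828.25007
P_0 = D_1/(1+r)^1 + D_2/(1+r)^2 + D_3/(1+r)^3 + D_4/(1+r)^4 + D_5/(1+r)^5 + TV/(1+r)^5
    = 40873.28454 + 42294.31364 + 43764.74724 + 45286.30295 + 46860.75813 + 695440.81633 = 914520.22284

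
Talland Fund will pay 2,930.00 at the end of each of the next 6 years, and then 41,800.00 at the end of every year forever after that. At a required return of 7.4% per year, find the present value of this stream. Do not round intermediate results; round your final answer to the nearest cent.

PV of 6-year annuity: 2,930.00 × [1 − (1+0.074)^−6] / 0.074 = 13795.15857
Perpetuity value at year 6: 41,800.00 / 0.074 = 564864.86486
PV of perpetuity: 564864.86486 / (1+0.074)^6 = 368060.21363
Total PV = 13795.15857 + 368060.21363 = 381855.37220

381855.37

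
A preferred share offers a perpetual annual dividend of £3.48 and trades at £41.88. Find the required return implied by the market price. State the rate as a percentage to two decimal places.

8.31%

P = C/r ⇒ r = C/P = £3.48/£41.88 = 0.083095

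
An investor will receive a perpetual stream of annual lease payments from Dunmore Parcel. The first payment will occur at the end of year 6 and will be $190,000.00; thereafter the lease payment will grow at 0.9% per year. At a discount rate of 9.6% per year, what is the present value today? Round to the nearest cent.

$1380961.52

Value at end of year 5: C₁ / (r − g) = $190,000.00 / (0.096 − 0.009) = $2,183,908.0460
Discount to today: PV = $2,183,908.0460 / (1 + 0.096)^5 = $2,183,908.0460 / 1.581440 = $1,380,961.52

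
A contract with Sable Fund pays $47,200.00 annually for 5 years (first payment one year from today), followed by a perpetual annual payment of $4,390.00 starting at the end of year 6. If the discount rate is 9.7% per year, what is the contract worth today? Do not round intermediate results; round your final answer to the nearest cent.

$208792.75

PV of 5-year annuity: $47,200.00 × [1 − (1+0.097)^−5] / 0.097 = 180304.89942
Perpetuity value at year 5: $4,390.00 / 0.097 = 45257.73196
PV of perpetuity: 45257.73196 / (1+0.097)^5 = 28487.84831
Total PV = 180304.89942 + 28487.84831 = 208792.74772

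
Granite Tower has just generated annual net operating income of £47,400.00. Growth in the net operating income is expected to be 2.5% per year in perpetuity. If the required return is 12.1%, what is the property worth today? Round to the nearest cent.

D₁ = D₀ × (1 + g) = £47,400.00 × 1.025 = £48,585.0000
Growing perpetuity: P = D₁ / (r − g) = £48,585.0000 / (0.121 − 0.025) = £506,093.75

£506093.75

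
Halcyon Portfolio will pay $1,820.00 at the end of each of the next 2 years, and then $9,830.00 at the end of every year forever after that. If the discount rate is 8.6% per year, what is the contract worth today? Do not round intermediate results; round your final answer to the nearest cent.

$100135.02

PV of 2-year annuity: $1,820.00 × [1 − (1+0.086)^−2] / 0.086 = 3219.03754
Perpetuity value at year 2: $9,830.00 / 0.086 = 114302.32558
PV of perpetuity: 114302.32558 / (1+0.086)^2 = 96915.98545
Total PV = 3219.03754 + 96915.98545 = 100135.02300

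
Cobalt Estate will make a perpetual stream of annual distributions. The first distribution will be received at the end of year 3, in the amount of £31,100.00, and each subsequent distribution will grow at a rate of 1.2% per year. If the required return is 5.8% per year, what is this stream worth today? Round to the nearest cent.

Value at end of year 2: C₁ / (r − g) = £31,100.00 / (0.058 − 0.012) = £676,086.9565
Discount to today: PV = £676,086.9565 / (1 + 0.058)^2 = £676,086.9565 / 1.119364 = £603,992.05

£603992.05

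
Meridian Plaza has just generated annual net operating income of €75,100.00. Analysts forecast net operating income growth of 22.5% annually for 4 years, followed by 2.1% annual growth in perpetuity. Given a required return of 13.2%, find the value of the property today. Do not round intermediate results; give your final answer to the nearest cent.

€1314709.42

D_1 = 91997.50000
D_2 = 112696.93750
D_3 = 138053.74844
D_4 = 169115.84184
Terminal value at year 4: TV = D_4×(1+g_2)/(r−g_2) = 172667.27451/0.111 = 1555561.03166
P_0 = D_1/(1+r)^1 + D_2/(1+r)^2 + D_3/(1+r)^3 + D_4/(1+r)^4 + TV/(1+r)^4
    = 81269.87633 + 87946.64178 + 95171.94009 + 102990.83623 + 947330.12424 = 1314709.41867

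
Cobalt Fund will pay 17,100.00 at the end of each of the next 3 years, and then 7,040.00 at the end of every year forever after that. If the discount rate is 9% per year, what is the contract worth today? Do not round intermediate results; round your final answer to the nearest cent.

PV of 3-year annuity: 17,100.00 × [1 − (1+0.09)^−3] / 0.09 = 43285.13879
Perpetuity value at year 3: 7,040.00 / 0.09 = 78222.22222
PV of perpetuity: 78222.22222 / (1+0.09)^3 = 60401.90777
Total PV = 43285.13879 + 60401.90777 = 103687.04656

103687.05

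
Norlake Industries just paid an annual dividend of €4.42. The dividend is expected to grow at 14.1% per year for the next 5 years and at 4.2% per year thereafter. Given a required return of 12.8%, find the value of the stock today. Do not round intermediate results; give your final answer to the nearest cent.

€79.59

D_1 = 5.04322
D_2 = 5.75431
D_3 = 6.56567
D_4 = 7.49143
D_5 = 8.54772
Terminal value at year 5: TV = D_5×(1+g_2)/(r−g_2) = 8.90673/0.086 = 103.56661
P_0 = D_1/(1+r)^1 + D_2/(1+r)^2 + D_3/(1+r)^3 + D_4/(1+r)^4 + D_5/(1+r)^5 + TV/(1+r)^5
    = 4.47094 + 4.52247 + 4.57459 + 4.62731 + 4.68064 + 56.71191 = 79.58785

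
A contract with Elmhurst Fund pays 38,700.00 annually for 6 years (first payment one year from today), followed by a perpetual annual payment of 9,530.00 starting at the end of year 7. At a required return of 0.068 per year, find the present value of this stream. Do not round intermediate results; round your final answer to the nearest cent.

PV of 6-year annuity: 38,700.00 × [1 − (1+0.068)^−6] / 0.068 = 185609.55136
Perpetuity value at year 6: 9,530.00 / 0.068 = 140147.05882
PV of perpetuity: 140147.05882 / (1+0.068)^6 = 94440.10729
Total PV = 185609.55136 + 94440.10729 = 280049.65865

280049.66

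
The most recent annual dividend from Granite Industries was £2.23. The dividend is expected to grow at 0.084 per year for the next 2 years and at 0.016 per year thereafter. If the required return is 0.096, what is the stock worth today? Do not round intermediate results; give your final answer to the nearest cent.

D_1 = 2.41732
D_2 = 2.62037
Terminal value at year 2: TV = D_2×(1+g_2)/(r−g_2) = 2.66230/0.08 = 33.27876
P_0 = D_1/(1+r)^1 + D_2/(1+r)^2 + TV/(1+r)^2
    = 2.20558 + 2.18144 + 27.70423 = 32.09125

£32.09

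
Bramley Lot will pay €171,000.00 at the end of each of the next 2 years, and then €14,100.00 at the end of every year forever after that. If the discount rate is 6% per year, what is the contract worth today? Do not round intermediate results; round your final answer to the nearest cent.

€522659.31

PV of 2-year annuity: €171,000.00 × [1 − (1+0.06)^−2] / 0.06 = 313510.14596
Perpetuity value at year 2: €14,100.00 / 0.06 = 235000.00000
PV of perpetuity: 235000.00000 / (1+0.06)^2 = 209149.16340
Total PV = 313510.14596 + 209149.16340 = 522659.30936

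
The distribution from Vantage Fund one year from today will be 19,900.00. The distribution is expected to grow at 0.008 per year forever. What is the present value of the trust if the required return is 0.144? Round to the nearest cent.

Growing perpetuity: P = D₁ / (r − g) = 19,900.0000 / (0.144 − 0.008) = 146,323.53

146323.53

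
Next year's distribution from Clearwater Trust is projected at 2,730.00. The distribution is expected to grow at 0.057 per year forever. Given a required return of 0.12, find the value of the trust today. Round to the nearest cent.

43333.33

Growing perpetuity: P = D₁ / (r − g) = 2,730.0000 / (0.12 − 0.057) = 43,333.33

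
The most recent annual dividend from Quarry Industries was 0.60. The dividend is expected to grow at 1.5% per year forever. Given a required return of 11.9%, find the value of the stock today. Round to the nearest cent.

5.86

D₁ = D₀ × (1 + g) = 0.60 × 1.015 = 0.6090
Growing perpetuity: P = D₁ / (r − g) = 0.6090 / (0.119 − 0.015) = 5.86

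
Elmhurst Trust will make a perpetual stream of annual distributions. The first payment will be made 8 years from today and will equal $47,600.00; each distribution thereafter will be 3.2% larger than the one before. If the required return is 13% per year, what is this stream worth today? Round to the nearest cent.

Value at end of year 7: C₁ / (r − g) = $47,600.00 / (0.13 − 0.032) = $485,714.2857
Discount to today: PV = $485,714.2857 / (1 + 0.13)^7 = $485,714.2857 / 2.352605 = $206,458.03

$206458.03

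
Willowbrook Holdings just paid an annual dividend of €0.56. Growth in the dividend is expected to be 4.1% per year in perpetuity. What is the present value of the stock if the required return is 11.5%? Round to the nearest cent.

D₁ = D₀ × (1 + g) = €0.56 × 1.041 = €0.5830
Growing perpetuity: P = D₁ / (r − g) = €0.5830 / (0.115 − 0.041) = €7.88

€7.88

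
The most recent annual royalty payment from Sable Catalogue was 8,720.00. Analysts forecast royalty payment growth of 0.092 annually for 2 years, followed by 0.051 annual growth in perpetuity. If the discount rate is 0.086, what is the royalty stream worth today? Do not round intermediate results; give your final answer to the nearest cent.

282335.29

D_1 = 9522.24000
D_2 = 10398.28608
Terminal value at year 2: TV = D_2×(1+g_2)/(r−g_2) = 10928.59867/0.035 = 312245.67629
P_0 = D_1/(1+r)^1 + D_2/(1+r)^2 + TV/(1+r)^2
    = 8768.17680 + 8816.61976 + 264750.49626 = 282335.29282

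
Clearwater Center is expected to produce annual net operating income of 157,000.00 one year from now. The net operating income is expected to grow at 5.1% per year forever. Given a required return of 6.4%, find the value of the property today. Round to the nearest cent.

Growing perpetuity: P = D₁ / (r − g) = 157,000.0000 / (0.064 − 0.051) = 12,076,923.08

12076923.08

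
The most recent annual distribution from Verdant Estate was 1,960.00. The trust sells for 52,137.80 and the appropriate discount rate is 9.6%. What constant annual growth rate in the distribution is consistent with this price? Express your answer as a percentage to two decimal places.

5.63%

P = D₀(1+g)/(r−g) ⇒ P(r−g) = D₀(1+g) ⇒ g(P+D₀) = P·r − D₀
g = (P·r − D₀)/(P + D₀) = (52,137.80×0.096 − 1,960.00) / (52,137.80 + 1,960.00) = 0.056291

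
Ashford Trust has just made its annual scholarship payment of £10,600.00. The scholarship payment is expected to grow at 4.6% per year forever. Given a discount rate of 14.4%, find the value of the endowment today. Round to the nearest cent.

D₁ = D₀ × (1 + g) = £10,600.00 × 1.046 = £11,087.6000
Growing perpetuity: P = D₁ / (r − g) = £11,087.6000 / (0.144 − 0.046) = £113,138.78

£113138.78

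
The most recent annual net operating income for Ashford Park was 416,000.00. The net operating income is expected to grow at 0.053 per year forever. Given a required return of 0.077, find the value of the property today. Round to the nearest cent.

D₁ = D₀ × (1 + g) = 416,000.00 × 1.053 = 438,048.0000
Growing perpetuity: P = D₁ / (r − g) = 438,048.0000 / (0.077 − 0.053) = 18,252,000.00

18252000.00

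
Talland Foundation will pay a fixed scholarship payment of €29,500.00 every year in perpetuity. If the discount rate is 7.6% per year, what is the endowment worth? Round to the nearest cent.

Level perpetuity: PV = C / r = €29,500.00 / 0.076 = €388,157.89

€388157.89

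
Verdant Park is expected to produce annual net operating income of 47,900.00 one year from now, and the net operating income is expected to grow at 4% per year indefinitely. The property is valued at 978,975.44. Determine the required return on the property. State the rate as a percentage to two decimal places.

8.89%

P = D₁/(r − g) ⇒ r = D₁/P + g = 47,900.0000/978,975.44 + 0.04 = 0.048929 + 0.04 = 0.088929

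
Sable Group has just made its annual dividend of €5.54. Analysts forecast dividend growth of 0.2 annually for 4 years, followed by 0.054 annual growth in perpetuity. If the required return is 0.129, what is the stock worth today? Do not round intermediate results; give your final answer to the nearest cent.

D_1 = 6.64800
D_2 = 7.97760
D_3 = 9.57312
D_4 = 11.48774
Terminal value at year 4: TV = D_4×(1+g_2)/(r−g_2) = 12.10808/0.075 = 161.44110
P_0 = D_1/(1+r)^1 + D_2/(1+r)^2 + D_3/(1+r)^3 + D_4/(1+r)^4 + TV/(1+r)^4
    = 5.88840 + 6.25870 + 6.65230 + 7.07064 + 99.36612 = 125.23616

€125.24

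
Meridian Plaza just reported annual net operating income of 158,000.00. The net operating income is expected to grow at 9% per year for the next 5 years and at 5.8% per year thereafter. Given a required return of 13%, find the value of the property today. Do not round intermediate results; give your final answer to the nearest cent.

D_1 = 172220.00000
D_2 = 187719.80000
D_3 = 204614.58200
D_4 = 223029.89438
D_5 = 243102.58487
Terminal value at year 5: TV = D_5×(1+g_2)/(r−g_2) = 257202.53480/0.072 = 3572257.42773
P_0 = D_1/(1+r)^1 + D_2/(1+r)^2 + D_3/(1+r)^3 + D_4/(1+r)^4 + D_5/(1+r)^5 + TV/(1+r)^5
    = 152407.07965 + 147012.13877 + 141808.16926 + 136788.41106 + 131946.34341 + 1938878.21285 = 2648840.35499

2648840.35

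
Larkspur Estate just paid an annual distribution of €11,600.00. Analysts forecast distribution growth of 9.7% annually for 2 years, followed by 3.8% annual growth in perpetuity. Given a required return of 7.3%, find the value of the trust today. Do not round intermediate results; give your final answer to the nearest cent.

D_1 = 12725.20000
D_2 = 13959.54440
Terminal value at year 2: TV = D_2×(1+g_2)/(r−g_2) = 14490.00709/0.035 = 414000.20249
P_0 = D_1/(1+r)^1 + D_2/(1+r)^2 + TV/(1+r)^2
    = 11859.45946 + 12124.72230 + 359584.62133 = 383568.80309

€383568.80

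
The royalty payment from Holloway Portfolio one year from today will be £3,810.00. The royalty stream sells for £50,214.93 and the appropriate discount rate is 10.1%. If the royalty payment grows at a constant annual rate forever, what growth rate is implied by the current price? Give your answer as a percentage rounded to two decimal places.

P = D₁/(r−g) ⇒ g = r − D₁/P = 0.101 − £3,810.00/£50,214.93 = 0.025126

2.51%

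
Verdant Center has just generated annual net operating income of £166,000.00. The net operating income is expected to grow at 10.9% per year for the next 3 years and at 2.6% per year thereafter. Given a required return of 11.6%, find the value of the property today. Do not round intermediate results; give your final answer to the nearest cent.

D_1 = 184094.00000
D_2 = 204160.24600
D_3 = 226413.71281
Terminal value at year 3: TV = D_3×(1+g_2)/(r−g_2) = 232300.46935/0.09 = 2581116.32608
P_0 = D_1/(1+r)^1 + D_2/(1+r)^2 + D_3/(1+r)^3 + TV/(1+r)^3
    = 164958.78136 + 163924.09367 + 162895.89595 + 1857013.21377 = 2348791.98475

£2348791.98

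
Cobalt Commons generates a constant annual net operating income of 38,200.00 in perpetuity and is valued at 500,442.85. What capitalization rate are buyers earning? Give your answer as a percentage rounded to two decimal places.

P = C/r ⇒ r = C/P = 38,200.00/500,442.85 = 0.076332

7.63%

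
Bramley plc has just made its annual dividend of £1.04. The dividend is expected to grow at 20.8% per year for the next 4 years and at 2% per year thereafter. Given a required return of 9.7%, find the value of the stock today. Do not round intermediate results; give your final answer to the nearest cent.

D_1 = 1.25632
D_2 = 1.51763
D_3 = 1.83330
D_4 = 2.21463
Terminal value at year 4: TV = D_4×(1+g_2)/(r−g_2) = 2.25892/0.077 = 29.33665
P_0 = D_1/(1+r)^1 + D_2/(1+r)^2 + D_3/(1+r)^3 + D_4/(1+r)^4 + TV/(1+r)^4
    = 1.14523 + 1.26111 + 1.38872 + 1.52924 + 20.25741 = 25.58171

£25.58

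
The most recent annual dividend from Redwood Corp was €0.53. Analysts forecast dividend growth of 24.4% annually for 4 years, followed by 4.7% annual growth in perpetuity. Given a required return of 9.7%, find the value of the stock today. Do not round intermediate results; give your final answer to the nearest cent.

€21.28

D_1 = 0.65932
D_2 = 0.82019
D_3 = 1.02032
D_4 = 1.26928
Terminal value at year 4: TV = D_4×(1+g_2)/(r−g_2) = 1.32894/0.05 = 26.57872
P_0 = D_1/(1+r)^1 + D_2/(1+r)^2 + D_3/(1+r)^3 + D_4/(1+r)^4 + TV/(1+r)^4
    = 0.60102 + 0.68156 + 0.77289 + 0.87646 + 18.35302 = 21.28495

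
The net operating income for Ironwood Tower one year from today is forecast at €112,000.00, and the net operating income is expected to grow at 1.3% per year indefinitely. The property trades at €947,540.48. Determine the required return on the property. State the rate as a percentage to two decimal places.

P = D₁/(r − g) ⇒ r = D₁/P + g = €112,000.0000/€947,540.48 + 0.013 = 0.118201 + 0.013 = 0.131201

13.12%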